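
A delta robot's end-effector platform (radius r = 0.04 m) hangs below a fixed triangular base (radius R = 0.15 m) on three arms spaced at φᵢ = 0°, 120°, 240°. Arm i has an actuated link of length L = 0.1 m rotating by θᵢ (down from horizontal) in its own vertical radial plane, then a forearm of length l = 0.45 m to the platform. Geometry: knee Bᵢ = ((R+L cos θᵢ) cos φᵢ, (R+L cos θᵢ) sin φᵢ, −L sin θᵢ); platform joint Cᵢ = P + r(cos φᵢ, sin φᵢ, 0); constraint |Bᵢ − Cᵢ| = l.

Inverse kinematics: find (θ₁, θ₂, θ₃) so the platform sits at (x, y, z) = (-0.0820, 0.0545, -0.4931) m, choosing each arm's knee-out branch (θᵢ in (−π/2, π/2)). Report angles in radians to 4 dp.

arm 1 (φ=0.0°): x'=-0.0820, y'=0.0545
  e−x'=0.1920;  (l²−L²−(e−x')²−y'²−z²)/2L = -0.4524
  √(A²+B²)=0.5292;  θ1 = -1.1995+2.5963 ≈ 1.3968
rotate P by −φ2: (0.0882, 0.0438, -0.4931)
  A cos θ + B sin θ = C:  0.0218·cos θ + -0.4931·sin θ = -0.2652
  √(A²+B²)=0.4936;  θ2 = -1.5266+2.1380 ≈ 0.6114
arm 3 (φ=240.0°): x'=-0.0062, y'=-0.0983
  A=0.1162, B=-0.4931, C=(l²−L²−A²−y'²−z²)/(2L)=-0.3690
  γ=atan2(-0.4931,0.1162)=-1.3394;  ψ=arccos(-0.7284)=2.3868;  θ3=γ+ψ≈1.0475

θ₁ = 1.3968, θ₂ = 0.6114, θ₃ = 1.0475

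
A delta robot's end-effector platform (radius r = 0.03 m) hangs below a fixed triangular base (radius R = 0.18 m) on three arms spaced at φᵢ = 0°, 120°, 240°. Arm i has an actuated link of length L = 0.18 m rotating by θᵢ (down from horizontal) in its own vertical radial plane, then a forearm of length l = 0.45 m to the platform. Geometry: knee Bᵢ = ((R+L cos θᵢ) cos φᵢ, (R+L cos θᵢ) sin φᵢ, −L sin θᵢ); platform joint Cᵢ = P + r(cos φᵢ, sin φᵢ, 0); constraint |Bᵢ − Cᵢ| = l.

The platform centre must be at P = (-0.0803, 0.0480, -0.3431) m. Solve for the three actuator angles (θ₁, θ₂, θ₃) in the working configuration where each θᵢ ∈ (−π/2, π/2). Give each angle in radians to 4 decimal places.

θ₁ = 0.6111, θ₂ = -0.1744, θ₃ = 0.2617

rotate P by −φ1: (-0.0803, 0.0480, -0.3431)
  A cos θ + B sin θ = C:  0.2303·cos θ + -0.3431·sin θ = -0.0082
  √(A²+B²)=0.4132;  θ1 = -0.9796+1.5907 ≈ 0.6111
rotate P by −φ2: (0.0817, 0.0455, -0.3431)
  e−x'=0.0683;  (l²−L²−(e−x')²−y'²−z²)/2L = 0.1268
  γ=atan2(-0.3431,0.0683)=-1.3744;  ψ=arccos(0.3624)=1.1999;  θ2=γ+ψ≈-0.1744
φ3=240.0° → target in arm frame (-0.0014, -0.0935)
  e−x'=0.1514;  (l²−L²−(e−x')²−y'²−z²)/2L = 0.0575
  θ3 = atan2(B,A) + arccos(C/0.3750) = 0.2617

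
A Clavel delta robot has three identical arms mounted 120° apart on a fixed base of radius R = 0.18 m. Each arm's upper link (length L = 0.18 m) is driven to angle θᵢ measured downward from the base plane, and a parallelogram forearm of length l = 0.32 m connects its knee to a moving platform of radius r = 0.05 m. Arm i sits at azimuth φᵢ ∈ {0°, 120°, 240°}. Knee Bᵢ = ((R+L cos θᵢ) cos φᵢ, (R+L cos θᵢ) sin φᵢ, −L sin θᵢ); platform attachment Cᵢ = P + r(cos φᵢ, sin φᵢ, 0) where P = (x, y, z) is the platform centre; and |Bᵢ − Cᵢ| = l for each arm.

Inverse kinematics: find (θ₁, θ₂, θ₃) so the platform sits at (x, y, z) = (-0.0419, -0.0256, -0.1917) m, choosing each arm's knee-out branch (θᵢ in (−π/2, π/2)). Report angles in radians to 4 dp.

rotate P by −φ1: (-0.0419, -0.0256, -0.1917)
  A cos θ + B sin θ = C:  0.1719·cos θ + -0.1917·sin θ = 0.0085
  θ1 = atan2(B,A) + arccos(C/0.2575) = 0.6981
arm 2 (φ=120.0°): x'=-0.0012, y'=0.0491
  A cos θ + B sin θ = C:  0.1312·cos θ + -0.1917·sin θ = 0.0378
  √(A²+B²)=0.2323;  θ2 = -0.9705+1.4072 ≈ 0.4366
rotate P by −φ3: (0.0431, -0.0235, -0.1917)
  A=0.0869, B=-0.1917, C=(l²−L²−A²−y'²−z²)/(2L)=0.0699
  √(A²+B²)=0.2105;  θ3 = -1.1453+1.2324 ≈ 0.0871

θ₁ = 0.6981, θ₂ = 0.4366, θ₃ = 0.0871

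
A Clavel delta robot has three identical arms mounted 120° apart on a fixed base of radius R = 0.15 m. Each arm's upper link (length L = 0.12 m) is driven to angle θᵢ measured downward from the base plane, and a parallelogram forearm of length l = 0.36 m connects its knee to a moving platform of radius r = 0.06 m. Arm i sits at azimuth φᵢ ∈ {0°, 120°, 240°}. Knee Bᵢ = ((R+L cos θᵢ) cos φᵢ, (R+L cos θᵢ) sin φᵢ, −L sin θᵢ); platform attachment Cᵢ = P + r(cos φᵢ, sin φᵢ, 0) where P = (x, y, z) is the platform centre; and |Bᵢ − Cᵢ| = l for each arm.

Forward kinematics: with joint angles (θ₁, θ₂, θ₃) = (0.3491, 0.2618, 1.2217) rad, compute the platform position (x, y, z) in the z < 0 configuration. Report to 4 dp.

φ1=0.0°: virtual centre (0.2028, 0.0000, -0.0410), radius l
centre 2 = (0.2059·cos120.0°, 0.2059·sin120.0°, -0.0311) = (-0.1030, 0.1783, -0.0311)
φ3=240.0°: virtual centre (-0.0655, -0.1135, -0.1128), radius l
eliminate P² terms by subtracting sphere 1 from 2 and 3
plane₁₂: -0.6114x+0.3566y+0.0200z = 0.0006
Cramer: x(z) = 0.0136-0.1412z;  y(z) = 0.0248-0.2981z
quadratic in z: (1.1088)z²+(0.1207)z+(-0.0915)=0, √Δ=0.6484 → z ∈ {-0.3468, 0.2379}; z = -0.3468 (taking z<0)
x = 0.0625, y = 0.1282

(0.0625, 0.1282, -0.3468)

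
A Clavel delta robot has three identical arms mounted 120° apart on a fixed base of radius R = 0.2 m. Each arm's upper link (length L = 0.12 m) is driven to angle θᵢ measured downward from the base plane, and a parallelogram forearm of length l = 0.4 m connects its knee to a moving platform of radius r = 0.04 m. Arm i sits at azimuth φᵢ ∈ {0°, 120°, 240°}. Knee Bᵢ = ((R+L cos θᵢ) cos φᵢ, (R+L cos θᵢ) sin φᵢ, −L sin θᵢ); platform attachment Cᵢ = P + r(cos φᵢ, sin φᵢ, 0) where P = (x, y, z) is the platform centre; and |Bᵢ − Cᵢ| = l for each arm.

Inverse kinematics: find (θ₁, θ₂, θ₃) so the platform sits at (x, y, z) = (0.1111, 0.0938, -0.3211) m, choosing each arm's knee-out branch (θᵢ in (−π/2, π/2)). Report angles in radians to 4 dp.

θ₁ = -0.2621, θ₂ = 0.3486, θ₃ = 1.2213

arm 1 (φ=0.0°): x'=0.1111, y'=0.0938
  A cos θ + B sin θ = C:  0.0489·cos θ + -0.3211·sin θ = 0.1304
  √(A²+B²)=0.3248;  θ1 = -1.4197+1.1575 ≈ -0.2621
φ2=120.0° → target in arm frame (0.0257, -0.1431)
  A cos θ + B sin θ = C:  0.1343·cos θ + -0.3211·sin θ = 0.0165
  γ=atan2(-0.3211,0.1343)=-1.1746;  ψ=arccos(0.0475)=1.5232;  θ2=γ+ψ≈0.3486
φ3=240.0° → target in arm frame (-0.1368, 0.0493)
  e−x'=0.2968;  (l²−L²−(e−x')²−y'²−z²)/2L = -0.2001
  γ=atan2(-0.3211,0.2968)=-0.8247;  ψ=arccos(-0.4576)=2.0461;  θ3=γ+ψ≈1.2213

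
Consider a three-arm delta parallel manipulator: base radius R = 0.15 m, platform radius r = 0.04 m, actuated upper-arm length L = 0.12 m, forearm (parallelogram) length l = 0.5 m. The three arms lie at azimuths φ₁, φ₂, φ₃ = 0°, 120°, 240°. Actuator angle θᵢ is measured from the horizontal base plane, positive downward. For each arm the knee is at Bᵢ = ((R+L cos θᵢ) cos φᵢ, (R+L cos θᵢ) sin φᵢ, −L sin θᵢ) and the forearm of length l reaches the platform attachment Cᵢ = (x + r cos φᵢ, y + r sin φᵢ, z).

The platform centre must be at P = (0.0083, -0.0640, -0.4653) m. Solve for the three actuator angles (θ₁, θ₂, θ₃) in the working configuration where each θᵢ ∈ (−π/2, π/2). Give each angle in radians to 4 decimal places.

θ₁ = 0.1744, θ₂ = 0.4360, θ₃ = -0.0002

arm 1 (φ=0.0°): x'=0.0083, y'=-0.0640
  e−x'=0.1017;  (l²−L²−(e−x')²−y'²−z²)/2L = 0.0194
  θ1 = atan2(B,A) + arccos(C/0.4763) = 0.1744
arm 2 (φ=120.0°): x'=-0.0596, y'=0.0248
  e−x'=0.1696;  (l²−L²−(e−x')²−y'²−z²)/2L = -0.0428
  √(A²+B²)=0.4952;  θ2 = -1.2213+1.6574 ≈ 0.4360
rotate P by −φ3: (0.0513, 0.0392, -0.4653)
  e−x'=0.0587;  (l²−L²−(e−x')²−y'²−z²)/2L = 0.0588
  θ3 = atan2(B,A) + arccos(C/0.4690) = -0.0002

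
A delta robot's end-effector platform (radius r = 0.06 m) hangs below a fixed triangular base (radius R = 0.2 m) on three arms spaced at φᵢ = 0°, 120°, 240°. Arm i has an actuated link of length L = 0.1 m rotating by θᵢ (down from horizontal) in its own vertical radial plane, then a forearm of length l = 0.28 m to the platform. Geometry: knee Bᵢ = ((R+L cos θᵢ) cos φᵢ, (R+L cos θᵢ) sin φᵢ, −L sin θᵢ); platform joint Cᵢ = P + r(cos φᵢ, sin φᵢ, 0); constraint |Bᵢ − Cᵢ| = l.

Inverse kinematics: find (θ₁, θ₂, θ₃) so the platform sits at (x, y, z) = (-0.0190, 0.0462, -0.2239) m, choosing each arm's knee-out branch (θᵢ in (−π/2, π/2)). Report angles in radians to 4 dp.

arm 1 (φ=0.0°): x'=-0.0190, y'=0.0462
  A cos θ + B sin θ = C:  0.1590·cos θ + -0.2239·sin θ = -0.0457
  γ=atan2(-0.2239,0.1590)=-0.9533;  ψ=arccos(-0.1665)=1.7381;  θ1=γ+ψ≈0.7848
arm 2 (φ=120.0°): x'=0.0495, y'=-0.0066
  A=0.0905, B=-0.2239, C=(l²−L²−A²−y'²−z²)/(2L)=0.0502
  θ2 = atan2(B,A) + arccos(C/0.2415) = 0.1748
arm 3 (φ=240.0°): x'=-0.0305, y'=-0.0396
  A=0.1705, B=-0.2239, C=(l²−L²−A²−y'²−z²)/(2L)=-0.0618
  √(A²+B²)=0.2814;  θ3 = -0.9199+1.7924 ≈ 0.8724

θ₁ = 0.7848, θ₂ = 0.1748, θ₃ = 0.8724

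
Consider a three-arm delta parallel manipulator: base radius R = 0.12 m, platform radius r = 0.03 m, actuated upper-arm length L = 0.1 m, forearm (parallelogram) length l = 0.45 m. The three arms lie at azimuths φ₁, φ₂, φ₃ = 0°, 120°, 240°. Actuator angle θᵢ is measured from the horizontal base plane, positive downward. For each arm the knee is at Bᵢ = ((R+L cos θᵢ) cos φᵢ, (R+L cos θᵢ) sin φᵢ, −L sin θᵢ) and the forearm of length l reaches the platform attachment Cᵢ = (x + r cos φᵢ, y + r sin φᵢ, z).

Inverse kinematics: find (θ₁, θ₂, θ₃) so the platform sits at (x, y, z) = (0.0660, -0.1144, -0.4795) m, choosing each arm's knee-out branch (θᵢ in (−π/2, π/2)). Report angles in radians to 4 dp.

arm 1 (φ=0.0°): x'=0.0660, y'=-0.1144
  A=0.0240, B=-0.4795, C=(l²−L²−A²−y'²−z²)/(2L)=-0.2554
  √(A²+B²)=0.4801;  θ1 = -1.5208+2.1318 ≈ 0.6110
arm 2 (φ=120.0°): x'=-0.1321, y'=0.0000
  A=0.2221, B=-0.4795, C=(l²−L²−A²−y'²−z²)/(2L)=-0.4337
  γ=atan2(-0.4795,0.2221)=-1.1371;  ψ=arccos(-0.8207)=2.5334;  θ2=γ+ψ≈1.3964
rotate P by −φ3: (0.0661, 0.1144, -0.4795)
  e−x'=0.0239;  (l²−L²−(e−x')²−y'²−z²)/2L = -0.2554
  √(A²+B²)=0.4801;  θ3 = -1.5209+2.1316 ≈ 0.6107

θ₁ = 0.6110, θ₂ = 1.3964, θ₃ = 0.6107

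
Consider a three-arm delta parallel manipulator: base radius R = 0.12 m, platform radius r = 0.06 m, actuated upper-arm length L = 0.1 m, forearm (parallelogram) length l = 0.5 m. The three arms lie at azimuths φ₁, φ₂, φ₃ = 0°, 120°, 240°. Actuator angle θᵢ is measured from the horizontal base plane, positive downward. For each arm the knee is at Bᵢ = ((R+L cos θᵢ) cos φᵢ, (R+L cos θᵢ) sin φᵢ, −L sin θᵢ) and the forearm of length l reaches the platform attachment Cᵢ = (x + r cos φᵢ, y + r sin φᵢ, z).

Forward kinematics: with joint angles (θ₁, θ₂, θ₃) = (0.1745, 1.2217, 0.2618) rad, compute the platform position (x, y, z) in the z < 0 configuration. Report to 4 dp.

centre 1 = (0.1585·cos0.0°, 0.1585·sin0.0°, -0.0174) = (0.1585, 0.0000, -0.0174)
centre 2 = (0.0942·cos120.0°, 0.0942·sin120.0°, -0.0940) = (-0.0471, 0.0816, -0.0940)
arm 3 at φ=240.0°: (R−r)+L cos θ3 = 0.1566;  centre 3 = (-0.0783, -0.1356, -0.0259)
eliminate P² terms by subtracting sphere 1 from 2 and 3
plane₁₂: -0.4112x+0.1632y+-0.1532z = -0.0077
det = 0.1888;  x = 0.0113+-0.2348z,  y = -0.0189+0.3472z
into |P−centre ₁|² = l²: 1.1757z² + 0.0908z + -0.2277 = 0;  Δ = 1.0789;  z = -0.4803 or 0.4031 → z<0 root = -0.4803
x = 0.1241, y = -0.1856

(0.1241, -0.1856, -0.4803)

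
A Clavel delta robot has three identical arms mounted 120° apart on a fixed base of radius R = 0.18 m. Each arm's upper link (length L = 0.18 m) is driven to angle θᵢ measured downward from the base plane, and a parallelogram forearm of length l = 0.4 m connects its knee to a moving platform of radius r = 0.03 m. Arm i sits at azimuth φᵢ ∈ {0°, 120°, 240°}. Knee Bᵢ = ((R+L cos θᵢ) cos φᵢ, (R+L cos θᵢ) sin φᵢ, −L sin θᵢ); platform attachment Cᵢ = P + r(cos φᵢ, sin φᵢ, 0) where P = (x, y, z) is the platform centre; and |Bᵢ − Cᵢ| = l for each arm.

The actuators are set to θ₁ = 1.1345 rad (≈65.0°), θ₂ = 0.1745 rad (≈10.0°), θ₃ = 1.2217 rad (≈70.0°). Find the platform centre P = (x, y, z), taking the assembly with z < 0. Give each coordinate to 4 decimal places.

S1 = (0.2261·cos0.0°, 0.2261·sin0.0°, -0.1631) = (0.2261, 0.0000, -0.1631)
arm 2 at φ=120.0°: (R−r)+L cos θ2 = 0.3273;  S2 = (-0.1636, 0.2834, -0.0313)
φ3=240.0°: virtual centre (-0.1058, -0.1832, -0.1691), radius l
eliminate P² terms by subtracting sphere 1 from 2 and 3
[-0.7794 0.5668 0.2638]·P = 0.0304;  [-0.6637 -0.3664 -0.0120]·P = -0.0043
det = 0.6618;  x = -0.0131+0.1358z,  y = 0.0356+-0.2787z
sphere 1 gives Az²+Bz+C=0 with A=1.0961, B=0.2415, C=-0.0749;  B²−4AC=0.3868;  roots -0.3939, 0.1735;  negative root z = -0.3939
x = -0.0666, y = 0.1453

(-0.0666, 0.1453, -0.3939)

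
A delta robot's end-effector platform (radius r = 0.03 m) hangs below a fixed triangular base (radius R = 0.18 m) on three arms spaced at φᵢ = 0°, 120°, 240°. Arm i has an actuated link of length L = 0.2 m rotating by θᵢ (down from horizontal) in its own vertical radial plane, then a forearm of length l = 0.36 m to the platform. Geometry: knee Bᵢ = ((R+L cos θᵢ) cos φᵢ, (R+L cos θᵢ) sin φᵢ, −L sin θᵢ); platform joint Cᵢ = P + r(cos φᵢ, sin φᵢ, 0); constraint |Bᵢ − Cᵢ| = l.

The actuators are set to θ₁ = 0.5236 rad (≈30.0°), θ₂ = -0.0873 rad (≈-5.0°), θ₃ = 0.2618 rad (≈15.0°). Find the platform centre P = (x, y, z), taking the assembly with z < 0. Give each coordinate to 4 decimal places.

φ1=0.0°: virtual centre (0.3232, 0.0000, -0.1000), radius l
φ2=120.0°: virtual centre (-0.1746, 0.3024, 0.0174), radius l
φ3=240.0°: virtual centre (-0.1716, -0.2972, -0.0518), radius l
eliminate P² terms by subtracting sphere 1 from 2 and 3
linear system: -0.9956x+0.6049y = 0.0078−0.2349z; -0.9896x+-0.5944y = 0.0060−0.0965z
det = 1.1904;  x = -0.0069+0.1663z,  y = 0.0015+-0.1146z
quadratic in z: (1.0408)z²+(0.0899)z+(-0.0106)=0, √Δ=0.2285 → z ∈ {-0.1529, 0.0666}; z = -0.1529 (taking z<0)
x = -0.0324, y = 0.0190

(-0.0324, 0.0190, -0.1529)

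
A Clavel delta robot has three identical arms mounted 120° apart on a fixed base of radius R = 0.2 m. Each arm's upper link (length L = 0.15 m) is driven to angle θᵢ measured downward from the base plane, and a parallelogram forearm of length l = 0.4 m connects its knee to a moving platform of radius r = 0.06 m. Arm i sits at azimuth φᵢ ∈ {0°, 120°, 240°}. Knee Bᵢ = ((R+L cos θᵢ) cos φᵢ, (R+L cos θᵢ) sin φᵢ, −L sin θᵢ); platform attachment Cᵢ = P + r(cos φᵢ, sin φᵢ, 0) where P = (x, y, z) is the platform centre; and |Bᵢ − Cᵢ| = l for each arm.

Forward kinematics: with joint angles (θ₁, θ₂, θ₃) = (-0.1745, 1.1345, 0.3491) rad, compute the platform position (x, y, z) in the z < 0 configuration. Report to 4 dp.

φ1=0.0°: virtual centre (0.2877, 0.0000, 0.0260), radius l
O2 = (0.2034·cos120.0°, 0.2034·sin120.0°, -0.1359) = (-0.1017, 0.1761, -0.1359)
arm 3 at φ=240.0°: (R−r)+L cos θ3 = 0.2810;  O3 = (-0.1405, -0.2433, -0.0513)
eliminate P² terms by subtracting sphere 1 from 2 and 3
[-0.7788 0.3523 -0.3240]·P = -0.0236;  [-0.8564 -0.4866 -0.1547]·P = -0.0019
Cramer: x(z) = 0.0179-0.3117z;  y(z) = -0.0275+0.2306z
into |P−O₁|² = l²: 1.1503z² + 0.1034z + -0.0857 = 0;  Δ = 0.4052;  z = -0.3216 or 0.2317 → z<0 root = -0.3216
x = 0.1181, y = -0.1017

(0.1181, -0.1017, -0.3216)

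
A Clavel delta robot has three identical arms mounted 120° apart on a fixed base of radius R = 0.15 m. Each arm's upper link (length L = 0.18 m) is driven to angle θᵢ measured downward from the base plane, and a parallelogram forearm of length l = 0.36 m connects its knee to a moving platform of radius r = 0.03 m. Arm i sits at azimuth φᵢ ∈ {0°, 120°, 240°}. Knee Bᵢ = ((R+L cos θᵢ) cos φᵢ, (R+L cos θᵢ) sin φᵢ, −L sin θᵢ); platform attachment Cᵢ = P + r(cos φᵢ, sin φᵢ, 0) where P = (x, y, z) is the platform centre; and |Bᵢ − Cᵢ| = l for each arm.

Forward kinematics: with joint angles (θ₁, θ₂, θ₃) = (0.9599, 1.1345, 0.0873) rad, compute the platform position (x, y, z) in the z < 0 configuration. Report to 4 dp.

φ1=0.0°: virtual centre (0.2232, 0.0000, -0.1474), radius l
φ2=120.0°: virtual centre (-0.0980, 0.1698, -0.1631), radius l
O3 = (0.2993·cos240.0°, 0.2993·sin240.0°, -0.0157) = (-0.1497, -0.2592, -0.0157)
|O₂|²−|O₁|² = -0.0065;  |O₃|²−|O₁|² = 0.0183
[-0.6426 0.3396 -0.0314]·P = -0.0065;  [-0.7458 -0.5184 0.2635]·P = 0.0183
Cramer: x(z) = -0.0048+0.1248z;  y(z) = -0.0283+0.3287z
sphere 1 gives Az²+Bz+C=0 with A=1.1236, B=0.2193, C=-0.0551;  B²−4AC=0.2955;  roots -0.3395, 0.1443;  negative root z = -0.3395
x = -0.0472, y = -0.1399

(-0.0472, -0.1399, -0.3395)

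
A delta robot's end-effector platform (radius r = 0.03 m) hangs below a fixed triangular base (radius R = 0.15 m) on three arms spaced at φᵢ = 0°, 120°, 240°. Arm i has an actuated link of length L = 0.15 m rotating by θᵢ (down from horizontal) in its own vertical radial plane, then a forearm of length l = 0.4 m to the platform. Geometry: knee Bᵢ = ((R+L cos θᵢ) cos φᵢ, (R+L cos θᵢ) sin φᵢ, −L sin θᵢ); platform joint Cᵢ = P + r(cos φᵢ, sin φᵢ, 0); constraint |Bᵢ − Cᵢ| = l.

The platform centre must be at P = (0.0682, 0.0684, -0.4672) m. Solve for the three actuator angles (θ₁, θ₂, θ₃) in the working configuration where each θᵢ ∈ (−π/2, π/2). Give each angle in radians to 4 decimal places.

θ₁ = 0.7856, θ₂ = 0.9598, θ₃ = 1.3961

rotate P by −φ1: (0.0682, 0.0684, -0.4672)
  A=0.0518, B=-0.4672, C=(l²−L²−A²−y'²−z²)/(2L)=-0.2938
  √(A²+B²)=0.4701;  θ1 = -1.4604+2.2459 ≈ 0.7856
arm 2 (φ=120.0°): x'=0.0251, y'=-0.0933
  A cos θ + B sin θ = C:  0.0949·cos θ + -0.4672·sin θ = -0.3282
  θ2 = atan2(B,A) + arccos(C/0.4767) = 0.9598
arm 3 (φ=240.0°): x'=-0.0933, y'=0.0249
  e−x'=0.2133;  (l²−L²−(e−x')²−y'²−z²)/2L = -0.4230
  θ3 = atan2(B,A) + arccos(C/0.5136) = 1.3961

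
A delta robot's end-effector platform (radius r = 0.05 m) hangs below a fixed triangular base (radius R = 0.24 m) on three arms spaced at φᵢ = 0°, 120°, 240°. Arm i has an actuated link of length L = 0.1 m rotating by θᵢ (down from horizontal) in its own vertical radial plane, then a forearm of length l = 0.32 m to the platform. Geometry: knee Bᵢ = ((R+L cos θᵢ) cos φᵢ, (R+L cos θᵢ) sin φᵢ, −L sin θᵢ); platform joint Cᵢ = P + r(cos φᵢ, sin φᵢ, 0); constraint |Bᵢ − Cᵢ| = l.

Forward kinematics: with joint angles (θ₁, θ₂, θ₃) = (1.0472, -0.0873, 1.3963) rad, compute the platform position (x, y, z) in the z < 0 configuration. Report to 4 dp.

S1 = (0.2400·cos0.0°, 0.2400·sin0.0°, -0.0866) = (0.2400, 0.0000, -0.0866)
arm 2 at φ=120.0°: (R−r)+L cos θ2 = 0.2896;  S2 = (-0.1448, 0.2508, 0.0087)
arm 3 at φ=240.0°: (R−r)+L cos θ3 = 0.2074;  S3 = (-0.1037, -0.1796, -0.0985)
subtract pairs → two planes through P
linear system: -0.7696x+0.5016y = 0.0189−0.1906z; -0.6874x+-0.3592y = -0.0124−-0.0238z
Cramer: x(z) = -0.0009+0.0910z;  y(z) = 0.0362-0.2404z
quadratic in z: (1.0661)z²+(0.1119)z+(-0.0356)=0, √Δ=0.4052 → z ∈ {-0.2425, 0.1375}; z = -0.2425 (taking z<0)
x = -0.0230, y = 0.0945

(-0.0230, 0.0945, -0.2425)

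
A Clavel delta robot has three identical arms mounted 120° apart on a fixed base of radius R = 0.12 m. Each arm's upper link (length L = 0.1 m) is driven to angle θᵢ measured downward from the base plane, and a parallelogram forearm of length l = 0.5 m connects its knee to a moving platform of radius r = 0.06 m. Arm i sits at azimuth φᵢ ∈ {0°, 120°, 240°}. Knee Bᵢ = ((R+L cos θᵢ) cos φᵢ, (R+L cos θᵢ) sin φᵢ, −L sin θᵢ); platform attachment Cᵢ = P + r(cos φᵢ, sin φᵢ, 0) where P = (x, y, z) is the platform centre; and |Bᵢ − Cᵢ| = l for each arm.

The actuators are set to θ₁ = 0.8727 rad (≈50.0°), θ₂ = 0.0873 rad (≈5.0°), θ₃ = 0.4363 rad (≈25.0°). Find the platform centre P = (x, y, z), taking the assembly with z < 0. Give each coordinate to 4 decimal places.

arm 1 at φ=0.0°: ρ1 = 0.1243;  S1 = (0.1243, 0.0000, -0.0766)
arm 2 at φ=120.0°: ρ2 = 0.1596;  S2 = (-0.0798, 0.1382, -0.0087)
arm 3 at φ=240.0°: ρ3 = 0.1506;  S3 = (-0.0753, -0.1305, -0.0423)
|S₂|²−|S₁|² = 0.0042;  |S₃|²−|S₁|² = 0.0032
[-0.4082 0.2765 0.1358]·P = 0.0042;  [-0.3992 -0.2609 0.0687]·P = 0.0032
Cramer: x(z) = -0.0091+0.2509z;  y(z) = 0.0019-0.1206z
quadratic in z: (1.0775)z²+(0.0858)z+(-0.2263)=0, √Δ=0.9914 → z ∈ {-0.4999, 0.4202}; z = -0.4999 (taking z<0)
x = -0.1346, y = 0.0622

(-0.1346, 0.0622, -0.4999)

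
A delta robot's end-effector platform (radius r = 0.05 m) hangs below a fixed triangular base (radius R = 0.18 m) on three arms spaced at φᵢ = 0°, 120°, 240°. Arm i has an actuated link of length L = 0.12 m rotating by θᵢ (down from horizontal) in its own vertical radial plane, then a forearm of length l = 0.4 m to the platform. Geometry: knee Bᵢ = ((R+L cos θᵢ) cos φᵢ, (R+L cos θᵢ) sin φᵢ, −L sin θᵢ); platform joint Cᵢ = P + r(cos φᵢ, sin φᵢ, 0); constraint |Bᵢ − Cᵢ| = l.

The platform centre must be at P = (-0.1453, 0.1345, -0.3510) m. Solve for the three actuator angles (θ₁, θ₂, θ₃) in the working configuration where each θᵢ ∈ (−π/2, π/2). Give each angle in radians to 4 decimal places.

rotate P by −φ1: (-0.1453, 0.1345, -0.3510)
  e−x'=0.2753;  (l²−L²−(e−x')²−y'²−z²)/2L = -0.2978
  θ1 = atan2(B,A) + arccos(C/0.4461) = 1.3962
arm 2 (φ=120.0°): x'=0.1891, y'=0.0586
  e−x'=-0.0591;  (l²−L²−(e−x')²−y'²−z²)/2L = 0.0645
  θ2 = atan2(B,A) + arccos(C/0.3559) = -0.3490
rotate P by −φ3: (-0.0438, -0.1931, -0.3510)
  A=0.1738, B=-0.3510, C=(l²−L²−A²−y'²−z²)/(2L)=-0.1879
  γ=atan2(-0.3510,0.1738)=-1.1110;  ψ=arccos(-0.4798)=2.0712;  θ3=γ+ψ≈0.9602

θ₁ = 1.3962, θ₂ = -0.3490, θ₃ = 0.9602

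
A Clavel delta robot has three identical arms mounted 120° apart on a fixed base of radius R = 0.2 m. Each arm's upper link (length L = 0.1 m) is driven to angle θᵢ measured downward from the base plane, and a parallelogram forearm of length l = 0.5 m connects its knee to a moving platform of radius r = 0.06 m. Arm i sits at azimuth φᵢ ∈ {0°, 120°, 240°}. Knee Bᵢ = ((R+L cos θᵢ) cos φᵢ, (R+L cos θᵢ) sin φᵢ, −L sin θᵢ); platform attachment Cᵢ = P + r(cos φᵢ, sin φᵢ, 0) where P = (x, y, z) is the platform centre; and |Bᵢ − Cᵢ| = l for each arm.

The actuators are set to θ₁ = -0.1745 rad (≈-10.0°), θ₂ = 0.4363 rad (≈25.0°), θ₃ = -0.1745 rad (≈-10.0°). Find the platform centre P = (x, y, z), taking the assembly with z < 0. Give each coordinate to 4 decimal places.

(0.0387, -0.0671, -0.4361)

centre 1 = (0.2385·cos0.0°, 0.2385·sin0.0°, 0.0174) = (0.2385, 0.0000, 0.0174)
centre 2 = (0.2306·cos120.0°, 0.2306·sin120.0°, -0.0423) = (-0.1153, 0.1997, -0.0423)
arm 3 at φ=240.0°: ρ3 = 0.2385;  centre 3 = (-0.1192, -0.2065, 0.0174)
eliminate P² terms by subtracting sphere 1 from 2 and 3
[-0.7076 0.3995 -0.1192]·P = -0.0022;  [-0.7154 -0.4131 0.0000]·P = 0.0000
det = 0.5781;  x = 0.0016+-0.0852z,  y = -0.0027+0.1476z
quadratic in z: (1.0290)z²+(0.0048)z+(-0.1936)=0, √Δ=0.8926 → z ∈ {-0.4361, 0.4314}; z = -0.4361 (taking z<0)
x = 0.0387, y = -0.0671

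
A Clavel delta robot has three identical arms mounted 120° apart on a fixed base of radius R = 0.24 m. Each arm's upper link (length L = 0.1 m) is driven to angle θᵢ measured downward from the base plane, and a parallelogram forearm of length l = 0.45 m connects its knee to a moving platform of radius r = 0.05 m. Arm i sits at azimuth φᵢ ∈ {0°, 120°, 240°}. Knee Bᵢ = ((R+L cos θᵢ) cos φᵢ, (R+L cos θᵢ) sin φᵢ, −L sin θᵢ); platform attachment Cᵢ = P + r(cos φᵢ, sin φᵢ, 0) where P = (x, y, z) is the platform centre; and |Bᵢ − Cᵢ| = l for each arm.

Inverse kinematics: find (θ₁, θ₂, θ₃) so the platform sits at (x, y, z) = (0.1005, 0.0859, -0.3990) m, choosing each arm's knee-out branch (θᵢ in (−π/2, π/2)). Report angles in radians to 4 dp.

θ₁ = -0.0001, θ₂ = 0.5228, θ₃ = 1.3960

φ1=0.0° → target in arm frame (0.1005, 0.0859)
  e−x'=0.0895;  (l²−L²−(e−x')²−y'²−z²)/2L = 0.0895
  √(A²+B²)=0.4089;  θ1 = -1.3501+1.3500 ≈ -0.0001
arm 2 (φ=120.0°): x'=0.0241, y'=-0.1300
  A cos θ + B sin θ = C:  0.1659·cos θ + -0.3990·sin θ = -0.0555
  γ=atan2(-0.3990,0.1659)=-1.1768;  ψ=arccos(-0.1285)=1.6997;  θ2=γ+ψ≈0.5228
φ3=240.0° → target in arm frame (-0.1246, 0.0441)
  A cos θ + B sin θ = C:  0.3146·cos θ + -0.3990·sin θ = -0.3382
  √(A²+B²)=0.5081;  θ3 = -0.9031+2.2991 ≈ 1.3960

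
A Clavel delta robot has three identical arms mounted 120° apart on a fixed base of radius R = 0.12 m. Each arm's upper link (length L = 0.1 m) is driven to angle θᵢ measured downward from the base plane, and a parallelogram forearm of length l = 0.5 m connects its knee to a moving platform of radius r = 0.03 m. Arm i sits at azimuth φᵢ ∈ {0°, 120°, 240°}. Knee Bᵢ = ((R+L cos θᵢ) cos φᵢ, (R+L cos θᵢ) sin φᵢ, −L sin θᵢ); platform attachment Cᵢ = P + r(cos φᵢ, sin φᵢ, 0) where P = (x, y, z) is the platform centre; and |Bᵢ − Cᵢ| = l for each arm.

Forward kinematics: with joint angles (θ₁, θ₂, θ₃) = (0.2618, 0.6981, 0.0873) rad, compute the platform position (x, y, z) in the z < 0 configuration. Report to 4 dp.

S1 = (0.1866·cos0.0°, 0.1866·sin0.0°, -0.0259) = (0.1866, 0.0000, -0.0259)
φ2=120.0°: virtual centre (-0.0833, 0.1443, -0.0643), radius l
S3 = (0.1896·cos240.0°, 0.1896·sin240.0°, -0.0087) = (-0.0948, -0.1642, -0.0087)
subtract pairs → two planes through P
[-0.5398 0.2886 -0.0768]·P = -0.0036;  [-0.5628 -0.3284 0.0343]·P = 0.0005
Cramer: x(z) = 0.0030-0.0451z;  y(z) = -0.0068+0.1818z
into |P−S₁|² = l²: 1.0351z² + 0.0658z + -0.2156 = 0;  Δ = 0.8969;  z = -0.4893 or 0.4257 → z<0 root = -0.4893
x = 0.0251, y = -0.0958

(0.0251, -0.0958, -0.4893)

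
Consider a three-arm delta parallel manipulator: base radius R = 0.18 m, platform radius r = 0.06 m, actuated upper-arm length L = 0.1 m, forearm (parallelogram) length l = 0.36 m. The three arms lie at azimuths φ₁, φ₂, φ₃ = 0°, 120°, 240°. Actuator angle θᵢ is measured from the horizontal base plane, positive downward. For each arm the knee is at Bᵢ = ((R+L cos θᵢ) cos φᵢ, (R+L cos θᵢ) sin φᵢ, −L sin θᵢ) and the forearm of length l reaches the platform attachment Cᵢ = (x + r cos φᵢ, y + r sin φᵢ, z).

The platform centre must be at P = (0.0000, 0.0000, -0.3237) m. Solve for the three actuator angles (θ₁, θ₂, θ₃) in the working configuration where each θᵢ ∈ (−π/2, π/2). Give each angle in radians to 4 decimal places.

rotate P by −φ1: (0.0000, 0.0000, -0.3237)
  A=0.1200, B=-0.3237, C=(l²−L²−A²−y'²−z²)/(2L)=0.0021
  √(A²+B²)=0.3452;  θ1 = -1.2158+1.5647 ≈ 0.3489
arm 2 (φ=120.0°): x'=0.0000, y'=0.0000
  A cos θ + B sin θ = C:  0.1200·cos θ + -0.3237·sin θ = 0.0021
  θ2 = atan2(B,A) + arccos(C/0.3452) = 0.3489
rotate P by −φ3: (0.0000, 0.0000, -0.3237)
  A=0.1200, B=-0.3237, C=(l²−L²−A²−y'²−z²)/(2L)=0.0021
  √(A²+B²)=0.3452;  θ3 = -1.2158+1.5647 ≈ 0.3489

θ₁ = 0.3489, θ₂ = 0.3489, θ₃ = 0.3489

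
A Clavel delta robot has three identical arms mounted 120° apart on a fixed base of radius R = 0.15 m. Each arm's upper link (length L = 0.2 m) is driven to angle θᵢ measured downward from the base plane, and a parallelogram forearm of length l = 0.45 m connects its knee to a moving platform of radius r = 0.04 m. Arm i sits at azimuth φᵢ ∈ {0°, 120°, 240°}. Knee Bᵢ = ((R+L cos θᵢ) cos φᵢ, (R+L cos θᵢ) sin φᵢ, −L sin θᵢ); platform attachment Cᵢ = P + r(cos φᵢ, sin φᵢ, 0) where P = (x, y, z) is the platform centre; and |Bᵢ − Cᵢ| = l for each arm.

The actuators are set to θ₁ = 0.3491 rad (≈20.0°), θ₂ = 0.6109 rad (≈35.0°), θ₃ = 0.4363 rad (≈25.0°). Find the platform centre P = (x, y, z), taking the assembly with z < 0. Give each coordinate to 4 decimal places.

φ1=0.0°: virtual centre (0.2979, 0.0000, -0.0684), radius l
S2 = (0.2738·cos120.0°, 0.2738·sin120.0°, -0.1147) = (-0.1369, 0.2371, -0.1147)
S3 = (0.2913·cos240.0°, 0.2913·sin240.0°, -0.0845) = (-0.1456, -0.2522, -0.0845)
eliminate P² terms by subtracting sphere 1 from 2 and 3
[-0.8697 0.4743 -0.0926]·P = -0.0053;  [-0.8871 -0.5045 -0.0322]·P = -0.0015
Cramer: x(z) = 0.0039-0.0721z;  y(z) = -0.0040+0.0630z
sphere 1 gives Az²+Bz+C=0 with A=1.0092, B=0.1787, C=-0.1114;  B²−4AC=0.4815;  roots -0.4323, 0.2552;  negative root z = -0.4323
x = 0.0351, y = -0.0312

(0.0351, -0.0312, -0.4323)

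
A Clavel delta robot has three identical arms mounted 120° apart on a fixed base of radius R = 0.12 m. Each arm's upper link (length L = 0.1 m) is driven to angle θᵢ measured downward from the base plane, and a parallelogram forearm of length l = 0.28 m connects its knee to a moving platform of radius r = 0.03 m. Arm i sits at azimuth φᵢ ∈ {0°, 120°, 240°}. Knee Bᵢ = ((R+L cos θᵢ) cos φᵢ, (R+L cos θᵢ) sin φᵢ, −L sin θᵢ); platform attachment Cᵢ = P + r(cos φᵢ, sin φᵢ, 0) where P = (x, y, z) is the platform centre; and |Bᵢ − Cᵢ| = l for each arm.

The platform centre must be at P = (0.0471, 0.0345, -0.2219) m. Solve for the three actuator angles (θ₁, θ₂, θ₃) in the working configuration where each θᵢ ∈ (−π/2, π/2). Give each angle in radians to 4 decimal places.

θ₁ = -0.1739, θ₂ = 0.1742, θ₃ = 0.6110

rotate P by −φ1: (0.0471, 0.0345, -0.2219)
  A cos θ + B sin θ = C:  0.0429·cos θ + -0.2219·sin θ = 0.0806
  γ=atan2(-0.2219,0.0429)=-1.3798;  ψ=arccos(0.3568)=1.2059;  θ1=γ+ψ≈-0.1739
arm 2 (φ=120.0°): x'=0.0063, y'=-0.0580
  A=0.0837, B=-0.2219, C=(l²−L²−A²−y'²−z²)/(2L)=0.0440
  √(A²+B²)=0.2372;  θ2 = -1.2102+1.3844 ≈ 0.1742
arm 3 (φ=240.0°): x'=-0.0534, y'=0.0235
  A=0.1434, B=-0.2219, C=(l²−L²−A²−y'²−z²)/(2L)=-0.0098
  √(A²+B²)=0.2642;  θ3 = -0.9970+1.6080 ≈ 0.6110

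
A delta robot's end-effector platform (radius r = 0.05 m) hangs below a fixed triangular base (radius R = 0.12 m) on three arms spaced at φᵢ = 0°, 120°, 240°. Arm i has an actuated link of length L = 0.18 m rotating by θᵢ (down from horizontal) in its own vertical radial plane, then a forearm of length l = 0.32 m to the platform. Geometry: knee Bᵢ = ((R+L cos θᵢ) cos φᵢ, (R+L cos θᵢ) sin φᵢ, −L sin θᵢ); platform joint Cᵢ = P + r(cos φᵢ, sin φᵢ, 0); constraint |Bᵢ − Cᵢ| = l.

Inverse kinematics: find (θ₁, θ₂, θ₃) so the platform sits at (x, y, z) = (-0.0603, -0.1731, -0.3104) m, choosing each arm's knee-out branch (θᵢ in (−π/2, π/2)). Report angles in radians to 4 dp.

θ₁ = 1.0469, θ₂ = 1.2215, θ₃ = 0.0002

rotate P by −φ1: (-0.0603, -0.1731, -0.3104)
  e−x'=0.1303;  (l²−L²−(e−x')²−y'²−z²)/2L = -0.2036
  θ1 = atan2(B,A) + arccos(C/0.3366) = 1.0469
arm 2 (φ=120.0°): x'=-0.1198, y'=0.1388
  e−x'=0.1898;  (l²−L²−(e−x')²−y'²−z²)/2L = -0.2267
  γ=atan2(-0.3104,0.1898)=-1.0221;  ψ=arccos(-0.6231)=2.2436;  θ2=γ+ψ≈1.2215
φ3=240.0° → target in arm frame (0.1801, 0.0343)
  A cos θ + B sin θ = C:  -0.1101·cos θ + -0.3104·sin θ = -0.1101
  γ=atan2(-0.3104,-0.1101)=-1.9115;  ψ=arccos(-0.3343)=1.9117;  θ3=γ+ψ≈0.0002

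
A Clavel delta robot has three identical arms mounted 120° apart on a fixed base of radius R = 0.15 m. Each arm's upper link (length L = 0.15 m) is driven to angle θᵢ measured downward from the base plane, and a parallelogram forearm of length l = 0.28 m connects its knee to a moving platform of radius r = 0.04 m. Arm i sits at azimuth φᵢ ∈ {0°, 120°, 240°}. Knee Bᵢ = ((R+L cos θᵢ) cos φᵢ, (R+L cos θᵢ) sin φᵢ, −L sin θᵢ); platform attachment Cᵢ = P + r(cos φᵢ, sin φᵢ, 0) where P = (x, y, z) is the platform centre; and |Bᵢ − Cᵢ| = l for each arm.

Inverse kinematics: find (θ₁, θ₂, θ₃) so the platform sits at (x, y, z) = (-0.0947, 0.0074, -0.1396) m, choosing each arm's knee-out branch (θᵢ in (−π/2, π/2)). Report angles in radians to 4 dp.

θ₁ = 1.0469, θ₂ = -0.2612, θ₃ = -0.0874

arm 1 (φ=0.0°): x'=-0.0947, y'=0.0074
  A cos θ + B sin θ = C:  0.2047·cos θ + -0.1396·sin θ = -0.0185
  θ1 = atan2(B,A) + arccos(C/0.2478) = 1.0469
arm 2 (φ=120.0°): x'=0.0538, y'=0.0783
  e−x'=0.0562;  (l²−L²−(e−x')²−y'²−z²)/2L = 0.0904
  √(A²+B²)=0.1505;  θ2 = -1.1878+0.9266 ≈ -0.2612
φ3=240.0° → target in arm frame (0.0409, -0.0857)
  A cos θ + B sin θ = C:  0.0691·cos θ + -0.1396·sin θ = 0.0810
  γ=atan2(-0.1396,0.0691)=-1.1114;  ψ=arccos(0.5200)=1.0240;  θ3=γ+ψ≈-0.0874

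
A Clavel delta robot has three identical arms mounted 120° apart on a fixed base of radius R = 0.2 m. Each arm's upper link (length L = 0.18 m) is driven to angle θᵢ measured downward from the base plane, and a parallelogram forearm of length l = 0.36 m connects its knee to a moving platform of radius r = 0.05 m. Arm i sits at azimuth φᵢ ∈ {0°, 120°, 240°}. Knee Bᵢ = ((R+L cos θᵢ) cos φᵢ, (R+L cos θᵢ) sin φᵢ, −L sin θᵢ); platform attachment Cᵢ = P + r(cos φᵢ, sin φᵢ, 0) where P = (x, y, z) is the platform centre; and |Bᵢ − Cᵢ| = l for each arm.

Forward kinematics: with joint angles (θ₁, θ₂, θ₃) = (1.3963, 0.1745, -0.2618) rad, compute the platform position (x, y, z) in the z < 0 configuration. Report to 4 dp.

(-0.1761, -0.0287, -0.2103)

φ1=0.0°: virtual centre (0.1813, 0.0000, -0.1773), radius l
O2 = (0.3273·cos120.0°, 0.3273·sin120.0°, -0.0313) = (-0.1636, 0.2834, -0.0313)
arm 3 at φ=240.0°: e+L cos θ3 = 0.3239;  O3 = (-0.1619, -0.2805, 0.0466)
eliminate P² terms by subtracting sphere 1 from 2 and 3
linear system: -0.6898x+0.5668y = 0.0438−0.2920z; -0.6864x+-0.5610y = 0.0428−0.4477z
Cramer: x(z) = -0.0629+0.5381z;  y(z) = 0.0007+0.1397z
quadratic in z: (1.3091)z²+(0.0919)z+(-0.0386)=0, √Δ=0.4586 → z ∈ {-0.2103, 0.1401}; z = -0.2103 (taking z<0)
x = -0.1761, y = -0.0287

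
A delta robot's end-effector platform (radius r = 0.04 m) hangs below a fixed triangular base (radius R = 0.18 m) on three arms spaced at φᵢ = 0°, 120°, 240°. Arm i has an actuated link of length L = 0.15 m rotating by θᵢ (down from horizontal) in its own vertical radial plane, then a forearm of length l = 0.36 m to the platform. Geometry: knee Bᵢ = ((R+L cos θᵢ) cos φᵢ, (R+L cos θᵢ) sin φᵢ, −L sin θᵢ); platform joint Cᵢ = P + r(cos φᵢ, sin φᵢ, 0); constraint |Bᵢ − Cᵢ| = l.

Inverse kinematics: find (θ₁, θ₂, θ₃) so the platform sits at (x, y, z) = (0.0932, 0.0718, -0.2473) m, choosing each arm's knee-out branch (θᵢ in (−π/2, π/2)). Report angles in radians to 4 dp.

θ₁ = -0.3495, θ₂ = 0.2617, θ₃ = 0.9599

φ1=0.0° → target in arm frame (0.0932, 0.0718)
  A cos θ + B sin θ = C:  0.0468·cos θ + -0.2473·sin θ = 0.1287
  γ=atan2(-0.2473,0.0468)=-1.3838;  ψ=arccos(0.5112)=1.0342;  θ1=γ+ψ≈-0.3495
φ2=120.0° → target in arm frame (0.0156, -0.1166)
  e−x'=0.1244;  (l²−L²−(e−x')²−y'²−z²)/2L = 0.0562
  γ=atan2(-0.2473,0.1244)=-1.1047;  ψ=arccos(0.2031)=1.3663;  θ2=γ+ψ≈0.2617
rotate P by −φ3: (-0.1088, 0.0448, -0.2473)
  A=0.2488, B=-0.2473, C=(l²−L²−A²−y'²−z²)/(2L)=-0.0599
  √(A²+B²)=0.3508;  θ3 = -0.7824+1.7423 ≈ 0.9599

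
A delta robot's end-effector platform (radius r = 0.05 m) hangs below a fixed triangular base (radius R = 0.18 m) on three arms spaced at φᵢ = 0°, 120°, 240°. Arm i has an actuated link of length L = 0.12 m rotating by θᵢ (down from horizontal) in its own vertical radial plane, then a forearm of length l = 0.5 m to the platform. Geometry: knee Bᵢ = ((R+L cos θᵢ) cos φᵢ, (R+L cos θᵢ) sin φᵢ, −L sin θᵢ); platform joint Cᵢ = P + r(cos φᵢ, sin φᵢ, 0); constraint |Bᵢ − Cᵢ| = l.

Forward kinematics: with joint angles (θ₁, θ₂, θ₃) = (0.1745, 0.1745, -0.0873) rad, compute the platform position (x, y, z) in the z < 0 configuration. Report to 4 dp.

centre 1 = (0.2482·cos0.0°, 0.2482·sin0.0°, -0.0208) = (0.2482, 0.0000, -0.0208)
arm 2 at φ=120.0°: e+L cos θ2 = 0.2482;  centre 2 = (-0.1241, 0.2149, -0.0208)
centre 3 = (0.2495·cos240.0°, 0.2495·sin240.0°, 0.0105) = (-0.1248, -0.2161, 0.0105)
|centre ₂|²−|centre ₁|² = 0.0000;  |centre ₃|²−|centre ₁|² = 0.0004
linear system: -0.7445x+0.4299y = 0.0000−0.0000z; -0.7459x+-0.4322y = 0.0004−0.0626z
Cramer: x(z) = -0.0002+0.0419z;  y(z) = -0.0004+0.0725z
into |P−centre ₁|² = l²: 1.0070z² + 0.0208z + -0.1879 = 0;  Δ = 0.7571;  z = -0.4424 or 0.4217 → z<0 root = -0.4424
x = -0.0188, y = -0.0325

(-0.0188, -0.0325, -0.4424)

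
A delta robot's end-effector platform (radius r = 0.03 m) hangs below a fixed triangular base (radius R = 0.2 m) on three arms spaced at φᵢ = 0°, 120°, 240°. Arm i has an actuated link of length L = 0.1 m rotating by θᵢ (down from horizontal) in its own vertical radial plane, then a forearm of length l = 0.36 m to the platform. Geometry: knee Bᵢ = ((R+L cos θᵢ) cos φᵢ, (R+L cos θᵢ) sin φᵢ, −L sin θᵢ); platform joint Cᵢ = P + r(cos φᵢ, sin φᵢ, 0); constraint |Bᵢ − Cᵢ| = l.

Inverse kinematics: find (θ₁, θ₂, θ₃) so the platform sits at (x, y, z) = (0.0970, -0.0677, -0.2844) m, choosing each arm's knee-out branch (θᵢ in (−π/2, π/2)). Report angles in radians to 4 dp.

arm 1 (φ=0.0°): x'=0.0970, y'=-0.0677
  e−x'=0.0730;  (l²−L²−(e−x')²−y'²−z²)/2L = 0.1440
  γ=atan2(-0.2844,0.0730)=-1.3195;  ψ=arccos(0.4905)=1.0581;  θ1=γ+ψ≈-0.2614
rotate P by −φ2: (-0.1071, -0.0502, -0.2844)
  A cos θ + B sin θ = C:  0.2771·cos θ + -0.2844·sin θ = -0.2030
  θ2 = atan2(B,A) + arccos(C/0.3971) = 1.3090
arm 3 (φ=240.0°): x'=0.0101, y'=0.1179
  A=0.1599, B=-0.2844, C=(l²−L²−A²−y'²−z²)/(2L)=-0.0037
  √(A²+B²)=0.3263;  θ3 = -1.0587+1.5820 ≈ 0.5233

θ₁ = -0.2614, θ₂ = 1.3090, θ₃ = 0.5233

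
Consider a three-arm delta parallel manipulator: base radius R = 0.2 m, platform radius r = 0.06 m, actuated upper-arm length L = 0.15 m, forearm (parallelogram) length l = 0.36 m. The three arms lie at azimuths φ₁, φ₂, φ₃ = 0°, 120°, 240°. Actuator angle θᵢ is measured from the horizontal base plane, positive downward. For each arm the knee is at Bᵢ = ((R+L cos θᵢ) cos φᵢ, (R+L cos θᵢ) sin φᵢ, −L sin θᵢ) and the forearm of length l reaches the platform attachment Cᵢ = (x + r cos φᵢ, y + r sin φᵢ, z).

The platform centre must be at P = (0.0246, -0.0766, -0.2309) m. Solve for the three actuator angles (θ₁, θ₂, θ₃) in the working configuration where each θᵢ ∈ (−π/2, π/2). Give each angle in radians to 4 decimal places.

φ1=0.0° → target in arm frame (0.0246, -0.0766)
  A=0.1154, B=-0.2309, C=(l²−L²−A²−y'²−z²)/(2L)=0.1153
  θ1 = atan2(B,A) + arccos(C/0.2581) = 0.0003
rotate P by −φ2: (-0.0786, 0.0170, -0.2309)
  A cos θ + B sin θ = C:  0.2186·cos θ + -0.2309·sin θ = 0.0190
  θ2 = atan2(B,A) + arccos(C/0.3180) = 0.6984
arm 3 (φ=240.0°): x'=0.0540, y'=0.0596
  A cos θ + B sin θ = C:  0.0860·cos θ + -0.2309·sin θ = 0.1428
  θ3 = atan2(B,A) + arccos(C/0.2464) = -0.2619

θ₁ = 0.0003, θ₂ = 0.6984, θ₃ = -0.2619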